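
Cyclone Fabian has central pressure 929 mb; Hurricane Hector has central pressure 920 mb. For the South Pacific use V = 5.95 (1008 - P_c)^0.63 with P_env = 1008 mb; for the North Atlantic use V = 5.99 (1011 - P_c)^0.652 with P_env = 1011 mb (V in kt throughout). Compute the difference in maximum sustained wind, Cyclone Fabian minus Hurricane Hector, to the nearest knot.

-20 kt

Cyclone Fabian: ΔP = 79; V ≈ 5.95 × 79^0.63 ≈ 93.33 kt.
Hurricane Hector: ΔP = 91; V ≈ 5.99 × 91^0.652 ≈ 113.43 kt.
Difference ≈ 93.33 − 113.43 = -20.10 → -20 kt.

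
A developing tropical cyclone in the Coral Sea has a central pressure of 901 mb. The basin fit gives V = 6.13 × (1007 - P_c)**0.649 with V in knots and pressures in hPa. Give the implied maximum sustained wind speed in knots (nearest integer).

ΔP = 1007 − 901 = 106 mb.
106^0.649 ≈ 20.626.
V ≈ 6.13 × 20.626 ≈ 126.4 kt.

126 kt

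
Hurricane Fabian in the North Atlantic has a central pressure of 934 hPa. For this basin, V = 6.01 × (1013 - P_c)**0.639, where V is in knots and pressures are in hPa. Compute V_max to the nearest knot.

ΔP = 1013 − 934 = 79 hPa.
79^0.639 ≈ 16.315.
V ≈ 6.01 × 16.315 ≈ 98.1 kt.

98 kt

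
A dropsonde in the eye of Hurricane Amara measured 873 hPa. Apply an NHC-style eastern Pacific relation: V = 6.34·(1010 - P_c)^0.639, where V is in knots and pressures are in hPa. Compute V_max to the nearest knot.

147 kt

ΔP = 1010 − 873 = 137 hPa.
137^0.639 ≈ 23.193.
V ≈ 6.34 × 23.193 ≈ 147.0 kt.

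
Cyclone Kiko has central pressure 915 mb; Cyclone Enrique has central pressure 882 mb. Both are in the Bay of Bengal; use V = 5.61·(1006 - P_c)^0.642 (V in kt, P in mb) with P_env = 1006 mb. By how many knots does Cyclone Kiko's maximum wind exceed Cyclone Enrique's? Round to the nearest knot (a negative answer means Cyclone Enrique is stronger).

Cyclone Kiko: ΔP = 91; V ≈ 5.61 × 91^0.642 ≈ 101.55 kt.
Cyclone Enrique: ΔP = 124; V ≈ 5.61 × 124^0.642 ≈ 123.86 kt.
Difference ≈ 101.55 − 123.86 = -22.31 → -22 kt.

-22 kt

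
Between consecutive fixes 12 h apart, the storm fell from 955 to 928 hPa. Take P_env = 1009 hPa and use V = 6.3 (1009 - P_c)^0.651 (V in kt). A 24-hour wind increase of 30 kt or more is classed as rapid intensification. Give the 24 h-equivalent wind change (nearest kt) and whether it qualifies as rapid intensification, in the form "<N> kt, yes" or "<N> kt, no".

V₁: ΔP = 54, V ≈ 6.3 × 54^0.651 ≈ 84.55 kt.
V₂: ΔP = 81, V ≈ 6.3 × 81^0.651 ≈ 110.09 kt.
ΔV over 12 h = 25.54 kt → 24 h equivalent = 25.54 × 24/12 ≈ 51.08 kt.
51 kt ≥ 30 kt ⇒ rapid intensification.

51 kt, yes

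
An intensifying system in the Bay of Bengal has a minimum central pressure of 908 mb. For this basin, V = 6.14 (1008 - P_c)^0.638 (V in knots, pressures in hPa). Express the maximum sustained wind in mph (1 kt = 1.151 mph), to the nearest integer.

ΔP = 1008 − 908 = 100 mb.
V ≈ 6.14 × 100^0.638 = 6.14 × 18.880 ≈ 115.923 kt.
115.923 × 1.151 ≈ 133.43 mph → 133 mph.

133 mph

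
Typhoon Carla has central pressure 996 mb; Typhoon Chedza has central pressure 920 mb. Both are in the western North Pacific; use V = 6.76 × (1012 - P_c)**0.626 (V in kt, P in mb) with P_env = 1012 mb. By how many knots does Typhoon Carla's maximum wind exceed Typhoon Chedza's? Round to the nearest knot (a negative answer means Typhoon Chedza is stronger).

Typhoon Carla: ΔP = 16; V ≈ 6.76 × 16^0.626 ≈ 38.35 kt.
Typhoon Chedza: ΔP = 92; V ≈ 6.76 × 92^0.626 ≈ 114.62 kt.
Difference ≈ 38.35 − 114.62 = -76.27 → -76 kt.

-76 kt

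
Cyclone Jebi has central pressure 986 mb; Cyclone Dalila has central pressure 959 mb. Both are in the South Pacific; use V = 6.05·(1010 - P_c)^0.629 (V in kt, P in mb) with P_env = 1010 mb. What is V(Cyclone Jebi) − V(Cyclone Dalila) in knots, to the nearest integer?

Cyclone Jebi: ΔP = 24; V ≈ 6.05 × 24^0.629 ≈ 44.66 kt.
Cyclone Dalila: ΔP = 51; V ≈ 6.05 × 51^0.629 ≈ 71.75 kt.
Difference ≈ 44.66 − 71.75 = -27.09 → -27 kt.

-27 kt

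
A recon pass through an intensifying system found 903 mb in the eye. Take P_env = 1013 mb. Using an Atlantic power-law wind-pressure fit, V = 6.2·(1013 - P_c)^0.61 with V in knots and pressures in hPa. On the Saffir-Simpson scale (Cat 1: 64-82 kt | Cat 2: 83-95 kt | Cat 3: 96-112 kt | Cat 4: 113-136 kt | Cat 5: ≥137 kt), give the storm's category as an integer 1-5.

3

ΔP = 1013 − 903 = 110 mb.
V ≈ 6.2 × 110^0.61 = 6.2 × 17.59 ≈ 109 kt.
109 kt falls in the Category 3 band.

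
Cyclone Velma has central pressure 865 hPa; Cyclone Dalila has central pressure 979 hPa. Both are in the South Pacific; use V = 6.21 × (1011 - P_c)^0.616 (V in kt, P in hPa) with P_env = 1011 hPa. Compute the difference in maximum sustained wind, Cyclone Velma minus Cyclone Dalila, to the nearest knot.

Cyclone Velma: ΔP = 146; V ≈ 6.21 × 146^0.616 ≈ 133.76 kt.
Cyclone Dalila: ΔP = 32; V ≈ 6.21 × 32^0.616 ≈ 52.51 kt.
Difference ≈ 133.76 − 52.51 = 81.25 → 81 kt.

81 kt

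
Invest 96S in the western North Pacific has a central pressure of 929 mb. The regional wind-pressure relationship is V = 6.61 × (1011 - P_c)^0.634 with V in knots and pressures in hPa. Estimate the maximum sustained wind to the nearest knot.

108 kt

ΔP = 1011 − 929 = 82 mb.
82^0.634 ≈ 16.344.
V ≈ 6.61 × 16.344 ≈ 108.0 kt.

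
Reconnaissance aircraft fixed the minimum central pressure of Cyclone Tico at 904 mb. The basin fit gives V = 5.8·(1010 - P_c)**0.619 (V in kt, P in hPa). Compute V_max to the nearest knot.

104 kt

ΔP = 1010 − 904 = 106 mb.
106^0.619 ≈ 17.933.
V ≈ 5.8 × 17.933 ≈ 104.0 kt.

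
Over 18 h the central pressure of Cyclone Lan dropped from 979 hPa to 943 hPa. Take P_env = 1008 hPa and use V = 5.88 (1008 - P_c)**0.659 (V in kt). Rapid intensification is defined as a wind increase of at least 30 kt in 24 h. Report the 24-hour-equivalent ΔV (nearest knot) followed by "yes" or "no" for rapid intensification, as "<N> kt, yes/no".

51 kt, yes

V₁: ΔP = 29, V ≈ 5.88 × 29^0.659 ≈ 54.09 kt.
V₂: ΔP = 65, V ≈ 5.88 × 65^0.659 ≈ 92.06 kt.
ΔV over 18 h = 37.97 kt → 24 h equivalent = 37.97 × 24/18 ≈ 50.63 kt.
51 kt ≥ 30 kt ⇒ rapid intensification.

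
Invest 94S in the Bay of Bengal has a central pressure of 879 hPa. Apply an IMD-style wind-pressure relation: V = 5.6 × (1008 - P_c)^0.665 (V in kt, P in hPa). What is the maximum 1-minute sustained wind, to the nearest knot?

142 kt

ΔP = 1008 − 879 = 129 hPa.
129^0.665 ≈ 25.325.
V ≈ 5.6 × 25.325 ≈ 141.8 kt.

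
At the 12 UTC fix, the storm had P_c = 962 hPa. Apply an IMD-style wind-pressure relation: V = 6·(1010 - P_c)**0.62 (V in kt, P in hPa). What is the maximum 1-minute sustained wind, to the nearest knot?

ΔP = 1010 − 962 = 48 hPa.
48^0.62 ≈ 11.025.
V ≈ 6 × 11.025 ≈ 66.1 kt.

66 kt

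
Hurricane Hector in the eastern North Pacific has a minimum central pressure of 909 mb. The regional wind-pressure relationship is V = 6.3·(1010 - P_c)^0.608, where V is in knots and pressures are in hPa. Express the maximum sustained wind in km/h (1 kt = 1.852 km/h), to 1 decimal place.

ΔP = 1010 − 909 = 101 mb.
V ≈ 6.3 × 101^0.608 = 6.3 × 16.543 ≈ 104.224 kt.
104.224 × 1.852 ≈ 193.02 km/h → 193.0 km/h.

193.0 km/h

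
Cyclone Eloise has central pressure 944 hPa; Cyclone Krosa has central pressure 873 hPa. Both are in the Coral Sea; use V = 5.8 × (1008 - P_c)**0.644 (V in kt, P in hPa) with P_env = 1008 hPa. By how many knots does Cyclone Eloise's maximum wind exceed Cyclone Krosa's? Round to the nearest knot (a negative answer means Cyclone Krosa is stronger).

Cyclone Eloise: ΔP = 64; V ≈ 5.8 × 64^0.644 ≈ 84.45 kt.
Cyclone Krosa: ΔP = 135; V ≈ 5.8 × 135^0.644 ≈ 136.57 kt.
Difference ≈ 84.45 − 136.57 = -52.12 → -52 kt.

-52 kt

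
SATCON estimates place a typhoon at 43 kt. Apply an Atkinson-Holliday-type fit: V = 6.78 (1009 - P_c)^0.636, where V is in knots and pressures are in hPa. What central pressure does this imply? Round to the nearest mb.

991 mb

ΔP = (V / 6.78)^(1/0.636) = (43/6.78)^1.572.
43/6.78 = 6.342; 6.342^1.572 ≈ 18.25 mb.
P_c = 1009 − 18.25 = 990.75 ≈ 991 mb.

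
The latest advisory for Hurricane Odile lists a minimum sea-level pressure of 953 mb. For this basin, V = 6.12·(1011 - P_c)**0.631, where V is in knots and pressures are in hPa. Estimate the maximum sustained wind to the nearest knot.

ΔP = 1011 − 953 = 58 mb.
58^0.631 ≈ 12.964.
V ≈ 6.12 × 12.964 ≈ 79.3 kt.

79 kt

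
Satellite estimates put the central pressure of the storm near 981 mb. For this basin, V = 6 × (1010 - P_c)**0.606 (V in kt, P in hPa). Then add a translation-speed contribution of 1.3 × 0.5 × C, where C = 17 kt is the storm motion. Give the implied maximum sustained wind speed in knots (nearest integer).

ΔP = 1010 − 981 = 29 mb.
29^0.606 ≈ 7.695.
V ≈ 6 × 7.695 ≈ 46.2 kt.
Translation term: 1.3 × 0.5 × 17 = 11.05 kt.
Corrected V ≈ 57.25 kt → 57 kt.

57 kt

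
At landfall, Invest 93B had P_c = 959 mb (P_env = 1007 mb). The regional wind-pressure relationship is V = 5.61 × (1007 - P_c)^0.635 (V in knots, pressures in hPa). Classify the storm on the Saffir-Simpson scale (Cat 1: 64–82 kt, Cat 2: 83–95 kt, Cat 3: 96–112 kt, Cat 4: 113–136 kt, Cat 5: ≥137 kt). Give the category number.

ΔP = 1007 − 959 = 48 mb.
V ≈ 5.61 × 48^0.635 = 5.61 × 11.68 ≈ 66 kt.
66 kt falls in the Category 1 band.

1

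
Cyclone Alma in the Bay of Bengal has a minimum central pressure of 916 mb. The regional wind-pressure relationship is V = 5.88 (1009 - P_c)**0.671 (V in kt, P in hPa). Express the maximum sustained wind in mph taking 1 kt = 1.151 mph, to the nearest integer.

ΔP = 1009 − 916 = 93 mb.
V ≈ 5.88 × 93^0.671 = 5.88 × 20.934 ≈ 123.092 kt.
123.092 × 1.151 ≈ 141.68 mph → 142 mph.

142 mph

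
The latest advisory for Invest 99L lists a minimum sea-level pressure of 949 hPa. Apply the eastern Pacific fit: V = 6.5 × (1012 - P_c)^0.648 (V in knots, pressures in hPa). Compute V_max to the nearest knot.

95 kt

ΔP = 1012 − 949 = 63 hPa.
63^0.648 ≈ 14.655.
V ≈ 6.5 × 14.655 ≈ 95.3 kt.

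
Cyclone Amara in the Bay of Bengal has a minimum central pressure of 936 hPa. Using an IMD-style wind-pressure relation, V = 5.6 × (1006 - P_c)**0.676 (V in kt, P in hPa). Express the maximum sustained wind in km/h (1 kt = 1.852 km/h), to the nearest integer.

183 km/h

ΔP = 1006 − 936 = 70 hPa.
V ≈ 5.6 × 70^0.676 = 5.6 × 17.672 ≈ 98.963 kt.
98.963 × 1.852 ≈ 183.28 km/h → 183 km/h.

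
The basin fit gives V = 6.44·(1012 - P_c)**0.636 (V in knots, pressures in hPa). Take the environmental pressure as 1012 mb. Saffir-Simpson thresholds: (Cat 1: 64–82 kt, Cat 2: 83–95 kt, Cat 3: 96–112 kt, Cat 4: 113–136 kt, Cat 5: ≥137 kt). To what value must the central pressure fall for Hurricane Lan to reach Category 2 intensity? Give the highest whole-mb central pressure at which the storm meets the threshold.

956 mb

Category 2 begins at V = 83 kt.
Required ΔP = (83/6.44)^(1/0.636) = 12.888^1.572 ≈ 55.67 mb.
P_c ≤ 1012 − 55.67 = 956.33, so the highest integer P_c is 956 mb.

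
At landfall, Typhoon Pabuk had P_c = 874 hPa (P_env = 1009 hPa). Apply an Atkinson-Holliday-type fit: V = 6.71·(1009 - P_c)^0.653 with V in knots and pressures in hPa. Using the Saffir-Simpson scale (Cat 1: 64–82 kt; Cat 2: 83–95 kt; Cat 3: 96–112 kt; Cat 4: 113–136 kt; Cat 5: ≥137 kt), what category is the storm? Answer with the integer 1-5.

5

ΔP = 1009 − 874 = 135 hPa.
V ≈ 6.71 × 135^0.653 = 6.71 × 24.61 ≈ 165 kt.
165 kt falls in the Category 5 band.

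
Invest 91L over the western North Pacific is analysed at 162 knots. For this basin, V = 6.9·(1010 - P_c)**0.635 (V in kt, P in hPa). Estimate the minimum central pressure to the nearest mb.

ΔP = (V / 6.9)^(1/0.635) = (162/6.9)^1.575.
162/6.9 = 23.478; 23.478^1.575 ≈ 144.06 mb.
P_c = 1010 − 144.06 = 865.94 ≈ 866 mb.

866 mb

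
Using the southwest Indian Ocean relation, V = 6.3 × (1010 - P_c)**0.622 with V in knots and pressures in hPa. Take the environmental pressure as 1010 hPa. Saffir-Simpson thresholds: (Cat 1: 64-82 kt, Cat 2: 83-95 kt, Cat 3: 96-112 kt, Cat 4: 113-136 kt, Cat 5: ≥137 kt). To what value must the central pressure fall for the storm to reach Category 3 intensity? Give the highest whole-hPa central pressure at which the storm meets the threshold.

930 hPa

Category 3 begins at V = 96 kt.
Required ΔP = (96/6.3)^(1/0.622) = 15.238^1.608 ≈ 79.77 hPa.
P_c ≤ 1010 − 79.77 = 930.23, so the highest integer P_c is 930 hPa.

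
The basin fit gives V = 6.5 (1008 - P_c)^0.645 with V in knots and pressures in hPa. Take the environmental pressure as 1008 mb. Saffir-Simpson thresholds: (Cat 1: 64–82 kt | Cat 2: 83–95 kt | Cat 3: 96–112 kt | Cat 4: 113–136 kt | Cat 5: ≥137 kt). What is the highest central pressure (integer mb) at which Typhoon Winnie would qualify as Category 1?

Category 1 begins at V = 64 kt.
Required ΔP = (64/6.5)^(1/0.645) = 9.846^1.550 ≈ 34.67 mb.
P_c ≤ 1008 − 34.67 = 973.33, so the highest integer P_c is 973 mb.

973 mb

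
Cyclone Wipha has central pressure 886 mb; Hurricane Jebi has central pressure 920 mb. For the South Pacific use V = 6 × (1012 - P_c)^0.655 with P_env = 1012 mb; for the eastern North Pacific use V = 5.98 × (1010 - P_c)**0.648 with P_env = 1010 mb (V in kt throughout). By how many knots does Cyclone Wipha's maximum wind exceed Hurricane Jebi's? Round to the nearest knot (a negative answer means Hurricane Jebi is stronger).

32 kt

Cyclone Wipha: ΔP = 126; V ≈ 6 × 126^0.655 ≈ 142.53 kt.
Hurricane Jebi: ΔP = 90; V ≈ 5.98 × 90^0.648 ≈ 110.42 kt.
Difference ≈ 142.53 − 110.42 = 32.11 → 32 kt.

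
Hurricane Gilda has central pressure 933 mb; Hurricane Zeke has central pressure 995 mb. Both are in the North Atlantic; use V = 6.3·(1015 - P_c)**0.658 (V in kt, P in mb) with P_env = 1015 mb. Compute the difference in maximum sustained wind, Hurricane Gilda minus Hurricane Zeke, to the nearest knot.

Hurricane Gilda: ΔP = 82; V ≈ 6.3 × 82^0.658 ≈ 114.45 kt.
Hurricane Zeke: ΔP = 20; V ≈ 6.3 × 20^0.658 ≈ 45.23 kt.
Difference ≈ 114.45 − 45.23 = 69.22 → 69 kt.

69 kt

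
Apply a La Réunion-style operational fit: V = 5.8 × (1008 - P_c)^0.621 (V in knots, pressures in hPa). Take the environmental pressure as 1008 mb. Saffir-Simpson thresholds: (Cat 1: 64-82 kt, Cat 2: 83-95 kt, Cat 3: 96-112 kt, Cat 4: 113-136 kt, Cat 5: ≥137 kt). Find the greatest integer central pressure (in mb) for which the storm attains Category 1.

960 mb

Category 1 begins at V = 64 kt.
Required ΔP = (64/5.8)^(1/0.621) = 11.034^1.610 ≈ 47.77 mb.
P_c ≤ 1008 − 47.77 = 960.23, so the highest integer P_c is 960 mb.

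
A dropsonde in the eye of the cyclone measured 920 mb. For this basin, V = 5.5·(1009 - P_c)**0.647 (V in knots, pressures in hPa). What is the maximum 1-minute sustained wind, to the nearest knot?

100 kt

ΔP = 1009 − 920 = 89 mb.
89^0.647 ≈ 18.250.
V ≈ 5.5 × 18.250 ≈ 100.4 kt.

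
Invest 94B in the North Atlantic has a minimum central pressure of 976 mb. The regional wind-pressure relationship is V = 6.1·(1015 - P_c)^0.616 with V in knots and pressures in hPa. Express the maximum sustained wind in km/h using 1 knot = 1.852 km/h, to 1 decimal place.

107.9 km/h

ΔP = 1015 − 976 = 39 mb.
V ≈ 6.1 × 39^0.616 = 6.1 × 9.552 ≈ 58.267 kt.
58.267 × 1.852 ≈ 107.91 km/h → 107.9 km/h.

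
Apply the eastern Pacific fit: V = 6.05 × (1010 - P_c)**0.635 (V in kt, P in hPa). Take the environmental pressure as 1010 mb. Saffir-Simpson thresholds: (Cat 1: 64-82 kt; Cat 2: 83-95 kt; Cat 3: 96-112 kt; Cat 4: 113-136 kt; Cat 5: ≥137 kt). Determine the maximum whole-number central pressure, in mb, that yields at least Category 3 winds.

932 mb

Category 3 begins at V = 96 kt.
Required ΔP = (96/6.05)^(1/0.635) = 15.868^1.575 ≈ 77.73 mb.
P_c ≤ 1010 − 77.73 = 932.27, so the highest integer P_c is 932 mb.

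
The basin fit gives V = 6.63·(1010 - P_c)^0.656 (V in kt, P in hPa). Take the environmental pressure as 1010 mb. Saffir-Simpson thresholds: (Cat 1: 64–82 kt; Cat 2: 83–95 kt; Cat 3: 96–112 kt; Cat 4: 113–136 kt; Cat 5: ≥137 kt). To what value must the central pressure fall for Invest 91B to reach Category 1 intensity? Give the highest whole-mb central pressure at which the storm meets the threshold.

978 mb

Category 1 begins at V = 64 kt.
Required ΔP = (64/6.63)^(1/0.656) = 9.653^1.524 ≈ 31.70 mb.
P_c ≤ 1010 − 31.70 = 978.30, so the highest integer P_c is 978 mb.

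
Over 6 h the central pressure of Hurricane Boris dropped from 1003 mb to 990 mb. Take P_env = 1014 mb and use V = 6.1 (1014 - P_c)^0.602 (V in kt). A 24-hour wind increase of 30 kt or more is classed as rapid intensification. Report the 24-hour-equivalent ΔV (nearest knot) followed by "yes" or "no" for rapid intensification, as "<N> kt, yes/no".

V₁: ΔP = 11, V ≈ 6.1 × 11^0.602 ≈ 25.84 kt.
V₂: ΔP = 24, V ≈ 6.1 × 24^0.602 ≈ 41.33 kt.
ΔV over 6 h = 15.49 kt → 24 h equivalent = 15.49 × 24/6 ≈ 61.96 kt.
62 kt ≥ 30 kt ⇒ rapid intensification.

62 kt, yes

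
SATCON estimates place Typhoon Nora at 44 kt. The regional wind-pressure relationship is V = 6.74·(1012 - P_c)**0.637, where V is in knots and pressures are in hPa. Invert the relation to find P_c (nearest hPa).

993 hPa

ΔP = (V / 6.74)^(1/0.637) = (44/6.74)^1.570.
44/6.74 = 6.528; 6.528^1.570 ≈ 19.02 hPa.
P_c = 1012 − 19.02 = 992.98 ≈ 993 hPa.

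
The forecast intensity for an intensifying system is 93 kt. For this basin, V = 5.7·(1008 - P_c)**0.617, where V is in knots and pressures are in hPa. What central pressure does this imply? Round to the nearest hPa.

916 hPa

ΔP = (V / 5.7)^(1/0.617) = (93/5.7)^1.621.
93/5.7 = 16.316; 16.316^1.621 ≈ 92.33 hPa.
P_c = 1008 − 92.33 = 915.67 ≈ 916 hPa.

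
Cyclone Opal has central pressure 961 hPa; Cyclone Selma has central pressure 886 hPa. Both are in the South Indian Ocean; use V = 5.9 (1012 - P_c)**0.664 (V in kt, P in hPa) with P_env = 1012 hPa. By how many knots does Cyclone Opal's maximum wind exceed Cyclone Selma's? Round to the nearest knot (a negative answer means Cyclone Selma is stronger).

-66 kt

Cyclone Opal: ΔP = 51; V ≈ 5.9 × 51^0.664 ≈ 80.29 kt.
Cyclone Selma: ΔP = 126; V ≈ 5.9 × 126^0.664 ≈ 146.39 kt.
Difference ≈ 80.29 − 146.39 = -66.10 → -66 kt.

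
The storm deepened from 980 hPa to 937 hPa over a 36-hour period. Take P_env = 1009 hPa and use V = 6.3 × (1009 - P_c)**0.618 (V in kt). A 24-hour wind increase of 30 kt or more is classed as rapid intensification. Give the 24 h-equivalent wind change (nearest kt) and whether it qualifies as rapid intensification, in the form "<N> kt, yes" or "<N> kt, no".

25 kt, no

V₁: ΔP = 29, V ≈ 6.3 × 29^0.618 ≈ 50.48 kt.
V₂: ΔP = 72, V ≈ 6.3 × 72^0.618 ≈ 88.55 kt.
ΔV over 36 h = 38.07 kt → 24 h equivalent = 38.07 × 24/36 ≈ 25.38 kt.
25 kt < 30 kt ⇒ not rapid intensification.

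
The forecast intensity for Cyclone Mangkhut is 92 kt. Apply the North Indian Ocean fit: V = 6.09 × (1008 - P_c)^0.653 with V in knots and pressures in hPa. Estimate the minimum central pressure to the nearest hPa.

944 hPa

ΔP = (V / 6.09)^(1/0.653) = (92/6.09)^1.531.
92/6.09 = 15.107; 15.107^1.531 ≈ 63.94 hPa.
P_c = 1008 − 63.94 = 944.06 ≈ 944 hPa.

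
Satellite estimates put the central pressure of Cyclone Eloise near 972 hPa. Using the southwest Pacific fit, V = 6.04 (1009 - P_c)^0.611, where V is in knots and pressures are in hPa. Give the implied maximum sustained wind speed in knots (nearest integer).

ΔP = 1009 − 972 = 37 hPa.
37^0.611 ≈ 9.082.
V ≈ 6.04 × 9.082 ≈ 54.9 kt.

55 kt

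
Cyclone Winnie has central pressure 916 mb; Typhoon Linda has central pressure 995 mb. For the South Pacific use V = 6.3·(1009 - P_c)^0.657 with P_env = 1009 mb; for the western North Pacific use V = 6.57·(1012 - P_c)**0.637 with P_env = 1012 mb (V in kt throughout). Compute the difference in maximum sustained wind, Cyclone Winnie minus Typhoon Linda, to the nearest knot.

84 kt

Cyclone Winnie: ΔP = 93; V ≈ 6.3 × 93^0.657 ≈ 123.78 kt.
Typhoon Linda: ΔP = 17; V ≈ 6.57 × 17^0.637 ≈ 39.94 kt.
Difference ≈ 123.78 − 39.94 = 83.84 → 84 kt.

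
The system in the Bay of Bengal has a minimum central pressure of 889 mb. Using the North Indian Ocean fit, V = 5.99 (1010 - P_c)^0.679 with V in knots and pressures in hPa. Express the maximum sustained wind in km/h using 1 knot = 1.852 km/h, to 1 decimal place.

287.9 km/h

ΔP = 1010 − 889 = 121 mb.
V ≈ 5.99 × 121^0.679 = 5.99 × 25.954 ≈ 155.467 kt.
155.467 × 1.852 ≈ 287.92 km/h → 287.9 km/h.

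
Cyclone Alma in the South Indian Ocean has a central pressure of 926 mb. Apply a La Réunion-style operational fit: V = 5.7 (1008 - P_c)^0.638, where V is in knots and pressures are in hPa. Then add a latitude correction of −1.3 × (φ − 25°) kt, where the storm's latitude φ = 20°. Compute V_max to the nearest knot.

ΔP = 1008 − 926 = 82 mb.
82^0.638 ≈ 16.635.
V ≈ 5.7 × 16.635 ≈ 94.8 kt.
Latitude correction: −1.3 × (20 − 25) = 6.5 kt.
Corrected V ≈ 101.3 kt → 101 kt.

101 kt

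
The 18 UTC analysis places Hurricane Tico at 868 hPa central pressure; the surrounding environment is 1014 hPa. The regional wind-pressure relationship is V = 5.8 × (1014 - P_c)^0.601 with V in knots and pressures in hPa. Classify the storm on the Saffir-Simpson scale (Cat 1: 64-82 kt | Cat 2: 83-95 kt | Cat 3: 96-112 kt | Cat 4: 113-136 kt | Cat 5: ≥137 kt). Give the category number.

4

ΔP = 1014 − 868 = 146 hPa.
V ≈ 5.8 × 146^0.601 = 5.8 × 19.99 ≈ 116 kt.
116 kt falls in the Category 4 band.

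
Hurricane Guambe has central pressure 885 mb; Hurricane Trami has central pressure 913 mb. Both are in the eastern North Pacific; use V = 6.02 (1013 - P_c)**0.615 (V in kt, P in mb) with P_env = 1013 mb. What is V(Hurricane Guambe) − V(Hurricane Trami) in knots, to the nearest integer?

17 kt

Hurricane Guambe: ΔP = 128; V ≈ 6.02 × 128^0.615 ≈ 119.00 kt.
Hurricane Trami: ΔP = 100; V ≈ 6.02 × 100^0.615 ≈ 102.23 kt.
Difference ≈ 119.00 − 102.23 = 16.77 → 17 kt.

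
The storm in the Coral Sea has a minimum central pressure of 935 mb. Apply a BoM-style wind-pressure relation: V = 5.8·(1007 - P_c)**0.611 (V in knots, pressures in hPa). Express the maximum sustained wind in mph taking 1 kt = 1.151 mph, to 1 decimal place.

ΔP = 1007 − 935 = 72 mb.
V ≈ 5.8 × 72^0.611 = 5.8 × 13.640 ≈ 79.115 kt.
79.115 × 1.151 ≈ 91.06 mph → 91.1 mph.

91.1 mph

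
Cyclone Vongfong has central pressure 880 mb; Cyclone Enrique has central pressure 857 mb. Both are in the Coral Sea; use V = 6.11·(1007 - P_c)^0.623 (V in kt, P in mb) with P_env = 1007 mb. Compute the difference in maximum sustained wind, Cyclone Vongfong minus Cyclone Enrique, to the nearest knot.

-14 kt

Cyclone Vongfong: ΔP = 127; V ≈ 6.11 × 127^0.623 ≈ 124.94 kt.
Cyclone Enrique: ΔP = 150; V ≈ 6.11 × 150^0.623 ≈ 138.59 kt.
Difference ≈ 124.94 − 138.59 = -13.65 → -14 kt.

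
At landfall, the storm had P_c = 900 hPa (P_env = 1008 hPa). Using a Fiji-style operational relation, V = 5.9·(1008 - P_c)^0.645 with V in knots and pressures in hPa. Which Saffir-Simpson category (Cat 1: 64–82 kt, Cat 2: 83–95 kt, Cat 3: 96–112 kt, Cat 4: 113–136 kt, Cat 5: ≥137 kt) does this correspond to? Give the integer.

4

ΔP = 1008 − 900 = 108 hPa.
V ≈ 5.9 × 108^0.645 = 5.9 × 20.49 ≈ 121 kt.
121 kt falls in the Category 4 band.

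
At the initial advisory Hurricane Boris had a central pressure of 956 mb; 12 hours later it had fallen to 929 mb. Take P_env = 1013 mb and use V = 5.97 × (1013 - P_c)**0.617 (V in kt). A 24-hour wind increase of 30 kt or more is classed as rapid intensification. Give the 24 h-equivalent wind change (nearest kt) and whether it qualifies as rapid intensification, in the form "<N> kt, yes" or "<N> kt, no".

V₁: ΔP = 57, V ≈ 5.97 × 57^0.617 ≈ 72.34 kt.
V₂: ΔP = 84, V ≈ 5.97 × 84^0.617 ≈ 91.89 kt.
ΔV over 12 h = 19.55 kt → 24 h equivalent = 19.55 × 24/12 ≈ 39.10 kt.
39 kt ≥ 30 kt ⇒ rapid intensification.

39 kt, yes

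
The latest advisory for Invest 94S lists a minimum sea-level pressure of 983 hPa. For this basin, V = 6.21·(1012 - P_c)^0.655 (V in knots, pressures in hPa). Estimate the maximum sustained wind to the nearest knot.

ΔP = 1012 − 983 = 29 hPa.
29^0.655 ≈ 9.076.
V ≈ 6.21 × 9.076 ≈ 56.4 kt.

56 kt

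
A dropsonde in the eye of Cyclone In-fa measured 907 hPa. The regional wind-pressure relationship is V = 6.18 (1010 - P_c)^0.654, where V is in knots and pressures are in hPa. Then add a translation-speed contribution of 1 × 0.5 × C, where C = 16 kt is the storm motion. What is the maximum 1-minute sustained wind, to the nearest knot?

ΔP = 1010 − 907 = 103 hPa.
103^0.654 ≈ 20.720.
V ≈ 6.18 × 20.720 ≈ 128.1 kt.
Translation term: 1 × 0.5 × 16 = 8 kt.
Corrected V ≈ 136.1 kt → 136 kt.

136 kt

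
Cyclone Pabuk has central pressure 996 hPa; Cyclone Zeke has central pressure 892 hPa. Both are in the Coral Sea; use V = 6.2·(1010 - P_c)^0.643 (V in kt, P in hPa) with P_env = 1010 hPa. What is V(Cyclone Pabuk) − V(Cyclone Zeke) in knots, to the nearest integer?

-99 kt

Cyclone Pabuk: ΔP = 14; V ≈ 6.2 × 14^0.643 ≈ 33.83 kt.
Cyclone Zeke: ΔP = 118; V ≈ 6.2 × 118^0.643 ≈ 133.23 kt.
Difference ≈ 33.83 − 133.23 = -99.40 → -99 kt.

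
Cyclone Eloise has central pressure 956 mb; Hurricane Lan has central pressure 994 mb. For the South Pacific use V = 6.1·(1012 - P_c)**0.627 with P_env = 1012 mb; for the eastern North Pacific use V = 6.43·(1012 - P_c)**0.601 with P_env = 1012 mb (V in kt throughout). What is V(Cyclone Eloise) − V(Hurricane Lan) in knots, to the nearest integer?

40 kt

Cyclone Eloise: ΔP = 56; V ≈ 6.1 × 56^0.627 ≈ 76.11 kt.
Hurricane Lan: ΔP = 18; V ≈ 6.43 × 18^0.601 ≈ 36.53 kt.
Difference ≈ 76.11 − 36.53 = 39.58 → 40 kt.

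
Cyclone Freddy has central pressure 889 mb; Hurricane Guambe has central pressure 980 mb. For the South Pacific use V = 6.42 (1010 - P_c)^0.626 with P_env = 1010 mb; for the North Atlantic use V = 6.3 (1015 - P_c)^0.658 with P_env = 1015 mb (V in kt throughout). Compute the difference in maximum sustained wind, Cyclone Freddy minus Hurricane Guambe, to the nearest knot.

Cyclone Freddy: ΔP = 121; V ≈ 6.42 × 121^0.626 ≈ 129.23 kt.
Hurricane Guambe: ΔP = 35; V ≈ 6.3 × 35^0.658 ≈ 65.36 kt.
Difference ≈ 129.23 − 65.36 = 63.87 → 64 kt.

64 kt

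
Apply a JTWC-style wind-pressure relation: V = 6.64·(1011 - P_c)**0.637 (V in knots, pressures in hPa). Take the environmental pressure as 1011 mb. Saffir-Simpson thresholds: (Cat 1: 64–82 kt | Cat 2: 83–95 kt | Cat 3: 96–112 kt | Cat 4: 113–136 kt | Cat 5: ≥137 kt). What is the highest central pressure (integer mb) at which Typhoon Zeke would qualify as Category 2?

958 mb

Category 2 begins at V = 83 kt.
Required ΔP = (83/6.64)^(1/0.637) = 12.500^1.570 ≈ 52.72 mb.
P_c ≤ 1011 − 52.72 = 958.28, so the highest integer P_c is 958 mb.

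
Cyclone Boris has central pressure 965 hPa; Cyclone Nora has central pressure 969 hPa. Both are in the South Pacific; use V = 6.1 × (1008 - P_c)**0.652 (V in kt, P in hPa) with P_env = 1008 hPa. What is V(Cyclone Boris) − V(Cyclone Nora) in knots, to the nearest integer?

4 kt

Cyclone Boris: ΔP = 43; V ≈ 6.1 × 43^0.652 ≈ 70.85 kt.
Cyclone Nora: ΔP = 39; V ≈ 6.1 × 39^0.652 ≈ 66.48 kt.
Difference ≈ 70.85 − 66.48 = 4.37 → 4 kt.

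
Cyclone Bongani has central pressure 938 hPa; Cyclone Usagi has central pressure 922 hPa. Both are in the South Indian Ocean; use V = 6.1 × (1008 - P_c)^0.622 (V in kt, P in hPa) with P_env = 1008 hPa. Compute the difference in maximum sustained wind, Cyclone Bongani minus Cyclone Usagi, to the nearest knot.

-12 kt

Cyclone Bongani: ΔP = 70; V ≈ 6.1 × 70^0.622 ≈ 85.70 kt.
Cyclone Usagi: ΔP = 86; V ≈ 6.1 × 86^0.622 ≈ 97.41 kt.
Difference ≈ 85.70 − 97.41 = -11.71 → -12 kt.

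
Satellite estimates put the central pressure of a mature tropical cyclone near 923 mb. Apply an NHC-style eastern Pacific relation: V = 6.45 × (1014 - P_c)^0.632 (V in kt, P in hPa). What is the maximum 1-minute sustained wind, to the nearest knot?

ΔP = 1014 − 923 = 91 mb.
91^0.632 ≈ 17.303.
V ≈ 6.45 × 17.303 ≈ 111.6 kt.

112 kt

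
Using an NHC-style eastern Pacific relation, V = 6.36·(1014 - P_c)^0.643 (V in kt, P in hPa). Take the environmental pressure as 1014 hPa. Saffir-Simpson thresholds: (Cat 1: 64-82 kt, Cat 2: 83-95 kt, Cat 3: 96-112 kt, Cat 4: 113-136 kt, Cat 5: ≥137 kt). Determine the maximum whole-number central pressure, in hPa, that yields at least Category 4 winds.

926 hPa

Category 4 begins at V = 113 kt.
Required ΔP = (113/6.36)^(1/0.643) = 17.767^1.555 ≈ 87.79 hPa.
P_c ≤ 1014 − 87.79 = 926.21, so the highest integer P_c is 926 hPa.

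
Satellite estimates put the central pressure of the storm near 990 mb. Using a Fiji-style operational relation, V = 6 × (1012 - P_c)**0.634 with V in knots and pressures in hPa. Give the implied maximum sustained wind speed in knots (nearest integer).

43 kt

ΔP = 1012 − 990 = 22 mb.
22^0.634 ≈ 7.097.
V ≈ 6 × 7.097 ≈ 42.6 kt.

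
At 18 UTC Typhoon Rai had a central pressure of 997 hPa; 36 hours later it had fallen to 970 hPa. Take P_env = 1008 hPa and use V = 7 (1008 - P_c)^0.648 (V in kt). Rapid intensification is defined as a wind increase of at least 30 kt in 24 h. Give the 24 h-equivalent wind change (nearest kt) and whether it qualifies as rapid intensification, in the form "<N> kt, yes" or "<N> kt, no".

V₁: ΔP = 11, V ≈ 7 × 11^0.648 ≈ 33.11 kt.
V₂: ΔP = 38, V ≈ 7 × 38^0.648 ≈ 73.93 kt.
ΔV over 36 h = 40.82 kt → 24 h equivalent = 40.82 × 24/36 ≈ 27.21 kt.
27 kt < 30 kt ⇒ not rapid intensification.

27 kt, no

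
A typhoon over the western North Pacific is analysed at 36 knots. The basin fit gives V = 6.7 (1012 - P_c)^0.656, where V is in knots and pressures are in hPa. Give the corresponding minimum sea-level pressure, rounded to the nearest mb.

ΔP = (V / 6.7)^(1/0.656) = (36/6.7)^1.524.
36/6.7 = 5.373; 5.373^1.524 ≈ 12.98 mb.
P_c = 1012 − 12.98 = 999.02 ≈ 999 mb.

999 mb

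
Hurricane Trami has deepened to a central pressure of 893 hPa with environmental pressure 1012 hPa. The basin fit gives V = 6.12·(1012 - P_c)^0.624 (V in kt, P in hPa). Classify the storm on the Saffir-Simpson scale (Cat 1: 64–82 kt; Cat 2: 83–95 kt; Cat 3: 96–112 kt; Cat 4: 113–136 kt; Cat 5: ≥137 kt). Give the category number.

ΔP = 1012 − 893 = 119 hPa.
V ≈ 6.12 × 119^0.624 = 6.12 × 19.73 ≈ 121 kt.
121 kt falls in the Category 4 band.

4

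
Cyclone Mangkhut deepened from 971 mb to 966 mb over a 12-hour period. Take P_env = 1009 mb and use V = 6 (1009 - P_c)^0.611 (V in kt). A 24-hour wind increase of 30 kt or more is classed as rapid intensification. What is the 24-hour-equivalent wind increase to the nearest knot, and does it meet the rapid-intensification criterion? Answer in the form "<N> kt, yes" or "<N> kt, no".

9 kt, no

V₁: ΔP = 38, V ≈ 6 × 38^0.611 ≈ 55.39 kt.
V₂: ΔP = 43, V ≈ 6 × 43^0.611 ≈ 59.73 kt.
ΔV over 12 h = 4.34 kt → 24 h equivalent = 4.34 × 24/12 ≈ 8.68 kt.
9 kt < 30 kt ⇒ not rapid intensification.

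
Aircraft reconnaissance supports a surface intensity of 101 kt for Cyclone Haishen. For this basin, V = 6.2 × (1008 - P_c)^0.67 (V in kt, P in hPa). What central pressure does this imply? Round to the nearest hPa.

944 hPa

ΔP = (V / 6.2)^(1/0.67) = (101/6.2)^1.493.
101/6.2 = 16.290; 16.290^1.493 ≈ 64.39 hPa.
P_c = 1008 − 64.39 = 943.61 ≈ 944 hPa.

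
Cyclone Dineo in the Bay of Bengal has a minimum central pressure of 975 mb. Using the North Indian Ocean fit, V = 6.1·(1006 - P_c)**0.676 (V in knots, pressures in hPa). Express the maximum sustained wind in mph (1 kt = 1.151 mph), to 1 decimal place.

71.5 mph

ΔP = 1006 − 975 = 31 mb.
V ≈ 6.1 × 31^0.676 = 6.1 × 10.190 ≈ 62.157 kt.
62.157 × 1.151 ≈ 71.54 mph → 71.5 mph.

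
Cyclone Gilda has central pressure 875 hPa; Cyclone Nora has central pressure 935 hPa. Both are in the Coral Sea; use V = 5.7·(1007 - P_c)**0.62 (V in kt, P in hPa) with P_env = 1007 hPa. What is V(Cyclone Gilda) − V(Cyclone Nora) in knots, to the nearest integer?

37 kt

Cyclone Gilda: ΔP = 132; V ≈ 5.7 × 132^0.62 ≈ 117.66 kt.
Cyclone Nora: ΔP = 72; V ≈ 5.7 × 72^0.62 ≈ 80.80 kt.
Difference ≈ 117.66 − 80.80 = 36.86 → 37 kt.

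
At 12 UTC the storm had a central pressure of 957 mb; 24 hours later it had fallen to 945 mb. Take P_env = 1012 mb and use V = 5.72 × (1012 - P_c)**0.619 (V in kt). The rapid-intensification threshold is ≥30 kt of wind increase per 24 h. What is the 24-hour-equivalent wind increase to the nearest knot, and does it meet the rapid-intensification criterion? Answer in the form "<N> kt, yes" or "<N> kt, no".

V₁: ΔP = 55, V ≈ 5.72 × 55^0.619 ≈ 68.34 kt.
V₂: ΔP = 67, V ≈ 5.72 × 67^0.619 ≈ 77.22 kt.
ΔV over 24 h = 8.88 kt → 24 h equivalent = 8.88 × 24/24 ≈ 8.88 kt.
9 kt < 30 kt ⇒ not rapid intensification.

9 kt, no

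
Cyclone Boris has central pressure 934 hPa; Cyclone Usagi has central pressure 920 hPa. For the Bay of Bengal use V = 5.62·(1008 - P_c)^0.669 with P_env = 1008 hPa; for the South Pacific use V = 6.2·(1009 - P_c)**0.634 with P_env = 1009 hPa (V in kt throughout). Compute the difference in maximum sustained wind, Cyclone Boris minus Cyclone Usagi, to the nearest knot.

Cyclone Boris: ΔP = 74; V ≈ 5.62 × 74^0.669 ≈ 100.06 kt.
Cyclone Usagi: ΔP = 89; V ≈ 6.2 × 89^0.634 ≈ 106.73 kt.
Difference ≈ 100.06 − 106.73 = -6.67 → -7 kt.

-7 kt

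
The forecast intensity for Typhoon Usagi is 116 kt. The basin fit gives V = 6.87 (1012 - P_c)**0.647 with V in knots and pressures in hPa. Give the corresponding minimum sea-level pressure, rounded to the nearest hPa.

ΔP = (V / 6.87)^(1/0.647) = (116/6.87)^1.546.
116/6.87 = 16.885; 16.885^1.546 ≈ 78.93 hPa.
P_c = 1012 − 78.93 = 933.07 ≈ 933 hPa.

933 hPa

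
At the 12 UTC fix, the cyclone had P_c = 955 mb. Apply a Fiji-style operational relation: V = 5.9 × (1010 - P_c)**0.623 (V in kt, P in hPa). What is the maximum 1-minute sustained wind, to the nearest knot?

72 kt

ΔP = 1010 − 955 = 55 mb.
55^0.623 ≈ 12.141.
V ≈ 5.9 × 12.141 ≈ 71.6 kt.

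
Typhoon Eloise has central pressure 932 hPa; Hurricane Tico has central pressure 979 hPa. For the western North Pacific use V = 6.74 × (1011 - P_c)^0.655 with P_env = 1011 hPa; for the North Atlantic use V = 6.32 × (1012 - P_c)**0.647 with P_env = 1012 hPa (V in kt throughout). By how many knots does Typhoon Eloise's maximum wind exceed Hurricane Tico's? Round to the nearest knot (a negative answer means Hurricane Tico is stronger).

57 kt

Typhoon Eloise: ΔP = 79; V ≈ 6.74 × 79^0.655 ≈ 117.92 kt.
Hurricane Tico: ΔP = 33; V ≈ 6.32 × 33^0.647 ≈ 60.70 kt.
Difference ≈ 117.92 − 60.70 = 57.22 → 57 kt.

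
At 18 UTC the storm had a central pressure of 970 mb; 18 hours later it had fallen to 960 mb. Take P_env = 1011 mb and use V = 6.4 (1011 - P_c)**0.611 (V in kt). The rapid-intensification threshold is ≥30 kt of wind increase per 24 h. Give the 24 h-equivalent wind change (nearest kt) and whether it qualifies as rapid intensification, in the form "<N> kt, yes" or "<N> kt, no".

V₁: ΔP = 41, V ≈ 6.4 × 41^0.611 ≈ 61.89 kt.
V₂: ΔP = 51, V ≈ 6.4 × 51^0.611 ≈ 70.71 kt.
ΔV over 18 h = 8.82 kt → 24 h equivalent = 8.82 × 24/18 ≈ 11.76 kt.
12 kt < 30 kt ⇒ not rapid intensification.

12 kt, no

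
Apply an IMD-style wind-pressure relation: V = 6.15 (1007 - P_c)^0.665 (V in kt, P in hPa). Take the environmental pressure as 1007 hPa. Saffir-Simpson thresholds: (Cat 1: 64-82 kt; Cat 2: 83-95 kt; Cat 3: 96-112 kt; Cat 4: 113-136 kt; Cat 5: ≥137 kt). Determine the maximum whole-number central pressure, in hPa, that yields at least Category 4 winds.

927 hPa

Category 4 begins at V = 113 kt.
Required ΔP = (113/6.15)^(1/0.665) = 18.374^1.504 ≈ 79.63 hPa.
P_c ≤ 1007 − 79.63 = 927.37, so the highest integer P_c is 927 hPa.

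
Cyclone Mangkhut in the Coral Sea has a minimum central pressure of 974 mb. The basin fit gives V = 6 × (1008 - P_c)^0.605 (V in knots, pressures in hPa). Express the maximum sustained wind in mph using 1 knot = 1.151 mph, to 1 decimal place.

ΔP = 1008 − 974 = 34 mb.
V ≈ 6 × 34^0.605 = 6 × 8.444 ≈ 50.664 kt.
50.664 × 1.151 ≈ 58.31 mph → 58.3 mph.

58.3 mph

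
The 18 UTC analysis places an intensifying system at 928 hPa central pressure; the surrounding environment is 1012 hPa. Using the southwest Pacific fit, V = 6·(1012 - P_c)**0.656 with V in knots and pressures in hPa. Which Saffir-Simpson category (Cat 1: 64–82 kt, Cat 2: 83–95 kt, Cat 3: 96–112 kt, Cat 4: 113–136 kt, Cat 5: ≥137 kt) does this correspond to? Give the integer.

3

ΔP = 1012 − 928 = 84 hPa.
V ≈ 6 × 84^0.656 = 6 × 18.29 ≈ 110 kt.
110 kt falls in the Category 3 band.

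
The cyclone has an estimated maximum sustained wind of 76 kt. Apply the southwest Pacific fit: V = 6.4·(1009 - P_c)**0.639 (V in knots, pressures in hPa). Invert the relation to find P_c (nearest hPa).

961 hPa

ΔP = (V / 6.4)^(1/0.639) = (76/6.4)^1.565.
76/6.4 = 11.875; 11.875^1.565 ≈ 48.06 hPa.
P_c = 1009 − 48.06 = 960.94 ≈ 961 hPa.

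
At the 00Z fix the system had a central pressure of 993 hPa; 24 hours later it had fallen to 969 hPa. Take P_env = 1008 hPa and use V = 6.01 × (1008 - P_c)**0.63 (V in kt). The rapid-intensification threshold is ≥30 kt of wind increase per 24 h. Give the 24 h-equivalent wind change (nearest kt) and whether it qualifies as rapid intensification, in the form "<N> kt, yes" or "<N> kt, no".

V₁: ΔP = 15, V ≈ 6.01 × 15^0.63 ≈ 33.10 kt.
V₂: ΔP = 39, V ≈ 6.01 × 39^0.63 ≈ 60.43 kt.
ΔV over 24 h = 27.33 kt → 24 h equivalent = 27.33 × 24/24 ≈ 27.33 kt.
27 kt < 30 kt ⇒ not rapid intensification.

27 kt, no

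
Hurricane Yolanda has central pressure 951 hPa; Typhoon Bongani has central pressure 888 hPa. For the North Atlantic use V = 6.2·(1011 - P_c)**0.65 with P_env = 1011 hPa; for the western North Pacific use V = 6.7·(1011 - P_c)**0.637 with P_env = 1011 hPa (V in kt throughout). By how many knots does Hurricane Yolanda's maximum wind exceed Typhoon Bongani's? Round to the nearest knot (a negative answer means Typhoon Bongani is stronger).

-55 kt

Hurricane Yolanda: ΔP = 60; V ≈ 6.2 × 60^0.65 ≈ 88.75 kt.
Typhoon Bongani: ΔP = 123; V ≈ 6.7 × 123^0.637 ≈ 143.66 kt.
Difference ≈ 88.75 − 143.66 = -54.91 → -55 kt.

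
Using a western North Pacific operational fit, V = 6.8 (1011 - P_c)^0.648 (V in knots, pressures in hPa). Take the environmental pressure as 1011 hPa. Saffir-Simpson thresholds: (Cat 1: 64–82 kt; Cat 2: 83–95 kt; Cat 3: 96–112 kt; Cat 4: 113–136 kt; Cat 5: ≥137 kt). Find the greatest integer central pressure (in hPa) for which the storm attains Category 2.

Category 2 begins at V = 83 kt.
Required ΔP = (83/6.8)^(1/0.648) = 12.206^1.543 ≈ 47.51 hPa.
P_c ≤ 1011 − 47.51 = 963.49, so the highest integer P_c is 963 hPa.

963 hPa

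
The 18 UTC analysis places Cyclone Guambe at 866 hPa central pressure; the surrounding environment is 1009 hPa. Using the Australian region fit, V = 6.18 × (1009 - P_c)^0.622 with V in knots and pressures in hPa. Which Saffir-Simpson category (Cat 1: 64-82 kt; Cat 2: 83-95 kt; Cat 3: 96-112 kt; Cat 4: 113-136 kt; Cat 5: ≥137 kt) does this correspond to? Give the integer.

ΔP = 1009 − 866 = 143 hPa.
V ≈ 6.18 × 143^0.622 = 6.18 × 21.91 ≈ 135 kt.
135 kt falls in the Category 4 band.

4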